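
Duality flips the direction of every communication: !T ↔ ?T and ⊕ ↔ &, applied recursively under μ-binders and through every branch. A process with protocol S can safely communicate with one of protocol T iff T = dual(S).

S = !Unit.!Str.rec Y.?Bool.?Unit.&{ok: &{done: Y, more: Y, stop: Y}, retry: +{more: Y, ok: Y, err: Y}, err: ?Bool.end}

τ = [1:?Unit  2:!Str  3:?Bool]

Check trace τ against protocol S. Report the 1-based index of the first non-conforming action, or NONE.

1

[1] got ?Unit, protocol expects !Unit  ✗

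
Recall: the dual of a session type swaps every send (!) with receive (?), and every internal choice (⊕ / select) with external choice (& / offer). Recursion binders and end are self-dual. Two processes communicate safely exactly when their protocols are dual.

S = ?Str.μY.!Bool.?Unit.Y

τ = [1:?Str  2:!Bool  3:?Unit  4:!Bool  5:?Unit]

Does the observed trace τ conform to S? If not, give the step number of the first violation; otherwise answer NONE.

NONE

step 1: ?Str  ok  now at μY.…
step 2: !Bool  ok  now at ?Unit.μY.…
step 3: ?Unit  ok  now at μY.…
step 4: !Bool  ok  now at ?Unit.μY.…
step 5: ?Unit  ok  now at μY.…
all 5 steps conform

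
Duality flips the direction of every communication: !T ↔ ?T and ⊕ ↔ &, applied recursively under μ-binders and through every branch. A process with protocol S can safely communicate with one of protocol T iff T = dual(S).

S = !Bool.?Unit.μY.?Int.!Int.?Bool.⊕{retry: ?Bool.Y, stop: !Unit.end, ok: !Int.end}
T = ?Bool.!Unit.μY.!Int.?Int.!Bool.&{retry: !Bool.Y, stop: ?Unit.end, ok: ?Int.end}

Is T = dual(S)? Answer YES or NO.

!Bool ‖ ?Bool  ✓
  ?Unit ‖ !Unit  ✓
    μY ‖ μY  ✓ (rec unchanged)
      ?Int ‖ !Int  ✓
        !Int ‖ ?Int  ✓
          ?Bool ‖ !Bool  ✓
            ⊕{retry,stop,ok} ‖ &{retry,stop,ok}  ✓ label sets agree
              [retry]
                ?Bool ‖ !Bool  ✓
                  Y ‖ Y  ✓
              [stop]
                !Unit ‖ ?Unit  ✓
                  end ‖ end  ✓
              [ok]
                !Int ‖ ?Int  ✓
                  end ‖ end  ✓

YES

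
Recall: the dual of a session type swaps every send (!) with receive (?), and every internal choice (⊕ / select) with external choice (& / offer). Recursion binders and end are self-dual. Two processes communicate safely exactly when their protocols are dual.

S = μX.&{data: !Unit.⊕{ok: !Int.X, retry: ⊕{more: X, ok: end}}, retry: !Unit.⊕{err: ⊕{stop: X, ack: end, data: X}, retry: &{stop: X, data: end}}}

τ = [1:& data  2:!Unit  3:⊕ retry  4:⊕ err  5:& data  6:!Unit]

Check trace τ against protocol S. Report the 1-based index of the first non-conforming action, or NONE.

step 1: & data  ✓  state: !Unit.⊕{ok: !Int.μX.…, retry: ⊕{more: μX.…, ok: end}}
step 2: !Unit  ✓  state: ⊕{ok: !Int.μX.…, retry: ⊕{more: μX.…, ok: end}}
step 3: ⊕ retry  ✓  state: ⊕{more: μX.…, ok: end}
step 4: got ⊕ err, protocol expects ⊕ more or ⊕ ok  ✗

4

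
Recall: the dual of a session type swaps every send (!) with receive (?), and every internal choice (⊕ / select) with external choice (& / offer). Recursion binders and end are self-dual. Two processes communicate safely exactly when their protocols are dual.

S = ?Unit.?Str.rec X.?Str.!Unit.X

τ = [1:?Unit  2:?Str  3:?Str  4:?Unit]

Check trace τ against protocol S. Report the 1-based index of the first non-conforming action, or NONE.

4

[1] ?Unit  ok  now at ?Str.rec X.…
[2] ?Str  ok  now at rec X.…
[3] ?Str  ok  now at !Unit.rec X.…
[4] got ?Unit, protocol expects !Unit  ✗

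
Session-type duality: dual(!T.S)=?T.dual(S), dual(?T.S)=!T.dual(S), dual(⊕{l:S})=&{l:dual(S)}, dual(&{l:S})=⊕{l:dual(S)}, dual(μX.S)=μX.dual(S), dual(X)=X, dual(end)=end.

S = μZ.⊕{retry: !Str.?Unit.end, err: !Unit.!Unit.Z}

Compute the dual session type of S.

μZ.&{retry: ?Str.!Unit.end, err: ?Unit.?Unit.Z}

μZ = μZ  (rec unchanged)
  ⊕{retry,err} = &{retry,err}  (internal→external)
    [retry]
      !Str = ?Str
        ?Unit = !Unit
          end self-dual
    [err]
      !Unit = ?Unit
        !Unit = ?Unit
          Z self-dual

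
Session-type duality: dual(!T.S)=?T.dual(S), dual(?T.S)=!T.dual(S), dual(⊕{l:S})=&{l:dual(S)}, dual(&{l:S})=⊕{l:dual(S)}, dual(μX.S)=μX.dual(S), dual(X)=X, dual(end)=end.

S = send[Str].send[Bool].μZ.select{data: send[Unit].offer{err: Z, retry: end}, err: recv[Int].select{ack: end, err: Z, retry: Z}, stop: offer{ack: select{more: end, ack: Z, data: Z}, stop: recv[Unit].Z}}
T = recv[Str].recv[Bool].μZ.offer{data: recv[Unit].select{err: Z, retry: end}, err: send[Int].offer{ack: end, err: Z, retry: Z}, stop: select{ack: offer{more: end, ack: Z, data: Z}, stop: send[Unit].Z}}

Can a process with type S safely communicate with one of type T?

YES

send[Str] vs recv[Str]  ✓
  send[Bool] vs recv[Bool]  ✓
    μZ vs μZ  ✓ (μ self-dual)
      select{data,err,stop} vs offer{data,err,stop}  ✓ labels match
        case data:
          send[Unit] vs recv[Unit]  ✓
            offer{err,retry} vs select{err,retry}  ✓ labels match
              case err:
                Z vs Z  ✓
              case retry:
                end vs end  ✓
        case err:
          recv[Int] vs send[Int]  ✓
            select{ack,err,retry} vs offer{ack,err,retry}  ✓ labels match
              case ack:
                end vs end  ✓
              case err:
                Z vs Z  ✓
              case retry:
                Z vs Z  ✓
        case stop:
          offer{ack,stop} vs select{ack,stop}  ✓ labels match
            case ack:
              select{more,ack,data} vs offer{more,ack,data}  ✓ labels match
                case more:
                  end vs end  ✓
                case ack:
                  Z vs Z  ✓
                case data:
                  Z vs Z  ✓
            case stop:
              recv[Unit] vs send[Unit]  ✓
                Z vs Z  ✓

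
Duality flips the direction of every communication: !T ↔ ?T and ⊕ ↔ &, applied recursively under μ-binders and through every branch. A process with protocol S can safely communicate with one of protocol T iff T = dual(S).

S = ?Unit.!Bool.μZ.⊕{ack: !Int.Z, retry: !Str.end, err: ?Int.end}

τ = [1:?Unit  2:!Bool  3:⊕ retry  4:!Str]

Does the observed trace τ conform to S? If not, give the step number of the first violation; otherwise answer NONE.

NONE

@1 ?Unit  match  now at !Bool.μZ.…
@2 !Bool  match  now at μZ.…
@3 ⊕ retry  match  now at !Str.end
@4 !Str  match  now at end
all 4 steps conform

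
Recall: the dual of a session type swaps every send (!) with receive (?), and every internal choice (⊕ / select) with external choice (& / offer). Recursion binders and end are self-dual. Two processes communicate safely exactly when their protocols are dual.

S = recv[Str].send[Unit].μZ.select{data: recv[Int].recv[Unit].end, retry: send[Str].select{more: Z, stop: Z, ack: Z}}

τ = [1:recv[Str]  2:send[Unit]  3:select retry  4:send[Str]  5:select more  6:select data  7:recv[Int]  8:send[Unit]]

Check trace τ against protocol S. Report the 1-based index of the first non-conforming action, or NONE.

8

@1 recv[Str]  match  residual = send[Unit].μZ.…
@2 send[Unit]  match  residual = μZ.…
@3 select retry  match  residual = send[Str].select{more: μZ.…, stop: μZ.…, ack: μZ.…}
@4 send[Str]  match  residual = select{more: μZ.…, stop: μZ.…, ack: μZ.…}
@5 select more  match  residual = μZ.…
@6 select data  match  residual = recv[Int].recv[Unit].end
@7 recv[Int]  match  residual = recv[Unit].end
@8 got send[Unit], protocol expects recv[Unit]  ✗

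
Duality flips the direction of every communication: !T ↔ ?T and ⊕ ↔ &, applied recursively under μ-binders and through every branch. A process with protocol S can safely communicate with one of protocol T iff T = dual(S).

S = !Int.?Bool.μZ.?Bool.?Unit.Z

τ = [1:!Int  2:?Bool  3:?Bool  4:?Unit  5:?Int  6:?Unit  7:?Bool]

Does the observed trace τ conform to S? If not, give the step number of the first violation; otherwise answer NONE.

5

[1] !Int  ok  residual = ?Bool.μZ.…
[2] ?Bool  ok  residual = μZ.…
[3] ?Bool  ok  residual = ?Unit.μZ.…
[4] ?Unit  ok  residual = μZ.…
[5] got ?Int, protocol expects ?Bool  ✗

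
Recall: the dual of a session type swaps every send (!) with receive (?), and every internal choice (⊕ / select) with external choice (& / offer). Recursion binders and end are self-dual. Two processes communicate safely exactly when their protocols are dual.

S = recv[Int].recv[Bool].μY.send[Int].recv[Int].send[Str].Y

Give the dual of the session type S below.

send[Int].send[Bool].μY.recv[Int].send[Int].recv[Str].Y

recv[Int] = send[Int]
  recv[Bool] = send[Bool]
    μY = μY  (rec unchanged)
      send[Int] = recv[Int]
        recv[Int] = send[Int]
          send[Str] = recv[Str]
            Y ↦ Y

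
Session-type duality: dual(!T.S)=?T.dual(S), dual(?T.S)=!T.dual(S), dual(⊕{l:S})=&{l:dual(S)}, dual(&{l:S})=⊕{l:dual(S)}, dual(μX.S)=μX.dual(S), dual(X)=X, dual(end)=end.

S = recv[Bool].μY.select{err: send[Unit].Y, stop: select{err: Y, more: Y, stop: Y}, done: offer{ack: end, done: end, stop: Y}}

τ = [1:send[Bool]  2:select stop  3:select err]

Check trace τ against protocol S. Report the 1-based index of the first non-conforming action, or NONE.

@1 got send[Bool], protocol expects recv[Bool]  ✗

1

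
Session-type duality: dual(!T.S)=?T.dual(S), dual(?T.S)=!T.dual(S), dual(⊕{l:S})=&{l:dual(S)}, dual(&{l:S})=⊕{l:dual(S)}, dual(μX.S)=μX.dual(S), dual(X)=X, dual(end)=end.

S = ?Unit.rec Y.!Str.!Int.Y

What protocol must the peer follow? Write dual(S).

?Unit → !Unit
  rec Y → rec Y  (μ self-dual)
    !Str → ?Str
      !Int → ?Int
        dual(Y) = Y

!Unit.rec Y.?Str.?Int.Y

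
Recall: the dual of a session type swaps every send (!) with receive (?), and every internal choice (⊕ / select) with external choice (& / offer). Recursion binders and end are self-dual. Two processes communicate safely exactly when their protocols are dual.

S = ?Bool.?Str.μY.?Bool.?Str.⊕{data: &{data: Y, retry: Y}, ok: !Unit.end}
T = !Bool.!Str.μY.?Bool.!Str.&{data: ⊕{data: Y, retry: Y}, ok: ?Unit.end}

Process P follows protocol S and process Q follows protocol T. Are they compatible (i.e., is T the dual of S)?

NO

?Bool vs !Bool  ok
  ?Str vs !Str  ok
    μY vs μY  ok (rec unchanged)
      ?Bool vs ?Bool  ✗ same direction on both sides — not dual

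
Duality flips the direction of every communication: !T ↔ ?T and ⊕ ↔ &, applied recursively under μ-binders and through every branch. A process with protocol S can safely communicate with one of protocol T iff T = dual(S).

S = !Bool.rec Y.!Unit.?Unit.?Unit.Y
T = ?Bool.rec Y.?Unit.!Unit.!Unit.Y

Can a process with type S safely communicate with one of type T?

YES

!Bool | ?Bool  ok
  rec Y | rec Y  ok (μ self-dual)
    !Unit | ?Unit  ok
      ?Unit | !Unit  ok
        ?Unit | !Unit  ok
          Y | Y  ok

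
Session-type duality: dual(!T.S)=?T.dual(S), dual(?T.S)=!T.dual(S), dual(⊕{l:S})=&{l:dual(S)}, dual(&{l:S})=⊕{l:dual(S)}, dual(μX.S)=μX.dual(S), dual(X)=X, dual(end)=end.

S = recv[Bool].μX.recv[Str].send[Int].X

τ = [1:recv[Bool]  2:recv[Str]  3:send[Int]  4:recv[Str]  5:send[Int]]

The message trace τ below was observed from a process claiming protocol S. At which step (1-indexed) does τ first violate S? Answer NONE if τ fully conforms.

@1 recv[Bool]  ✓  now at μX.…
@2 recv[Str]  ✓  now at send[Int].μX.…
@3 send[Int]  ✓  now at μX.…
@4 recv[Str]  ✓  now at send[Int].μX.…
@5 send[Int]  ✓  now at μX.…
trace exhausted — no violation

NONE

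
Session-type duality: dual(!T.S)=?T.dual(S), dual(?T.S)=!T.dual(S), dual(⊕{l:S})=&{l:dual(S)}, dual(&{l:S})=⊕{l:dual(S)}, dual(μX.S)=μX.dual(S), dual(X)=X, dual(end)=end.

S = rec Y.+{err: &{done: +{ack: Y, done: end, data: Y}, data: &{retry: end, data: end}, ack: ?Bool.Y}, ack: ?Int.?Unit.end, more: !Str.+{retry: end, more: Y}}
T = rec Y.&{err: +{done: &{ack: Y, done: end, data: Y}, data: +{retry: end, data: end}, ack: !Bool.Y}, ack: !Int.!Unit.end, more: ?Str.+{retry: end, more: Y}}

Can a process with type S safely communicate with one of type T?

rec Y ‖ rec Y  ok (rec unchanged)
  +{err,ack,more} ‖ &{err,ack,more}  ok labels match
    • err:
      &{done,data,ack} ‖ +{done,data,ack}  ok labels match
        • done:
          +{ack,done,data} ‖ &{ack,done,data}  ok labels match
            • ack:
              Y ‖ Y  ok
            • done:
              end ‖ end  ok
            • data:
              Y ‖ Y  ok
        • data:
          &{retry,data} ‖ +{retry,data}  ok labels match
            • retry:
              end ‖ end  ok
            • data:
              end ‖ end  ok
        • ack:
          ?Bool ‖ !Bool  ok
            Y ‖ Y  ok
    • ack:
      ?Int ‖ !Int  ok
        ?Unit ‖ !Unit  ok
          end ‖ end  ok
    • more:
      !Str ‖ ?Str  ok
        +{retry,more} ‖ +{retry,more}  ✗ choice polarity not flipped — not dual

NO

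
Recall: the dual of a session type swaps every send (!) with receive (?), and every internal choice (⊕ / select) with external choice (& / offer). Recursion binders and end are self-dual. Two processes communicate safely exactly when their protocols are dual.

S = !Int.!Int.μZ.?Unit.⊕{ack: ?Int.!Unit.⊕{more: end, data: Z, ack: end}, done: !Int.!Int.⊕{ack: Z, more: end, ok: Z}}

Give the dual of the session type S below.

!Int → ?Int
  !Int → ?Int
    μZ → μZ  (μ self-dual)
      ?Unit → !Unit
        ⊕{ack,done} → &{ack,done}  (⊕→&)
          • ack:
            ?Int → !Int
              !Unit → ?Unit
                ⊕{more,data,ack} → &{more,data,ack}  (⊕→&)
                  • more:
                    end self-dual
                  • data:
                    Z self-dual
                  • ack:
                    end self-dual
          • done:
            !Int → ?Int
              !Int → ?Int
                ⊕{ack,more,ok} → &{ack,more,ok}  (⊕→&)
                  • ack:
                    Z self-dual
                  • more:
                    end self-dual
                  • ok:
                    Z self-dual

?Int.?Int.μZ.!Unit.&{ack: !Int.?Unit.&{more: end, data: Z, ack: end}, done: ?Int.?Int.&{ack: Z, more: end, ok: Z}}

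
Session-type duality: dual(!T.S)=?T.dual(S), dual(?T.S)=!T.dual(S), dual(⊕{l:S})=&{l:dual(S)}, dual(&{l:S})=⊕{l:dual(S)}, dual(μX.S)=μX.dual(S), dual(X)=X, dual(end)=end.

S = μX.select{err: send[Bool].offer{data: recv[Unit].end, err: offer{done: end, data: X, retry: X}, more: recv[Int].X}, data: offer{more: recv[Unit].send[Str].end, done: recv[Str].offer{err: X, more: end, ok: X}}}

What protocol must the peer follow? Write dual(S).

μX.offer{err: recv[Bool].select{data: send[Unit].end, err: select{done: end, data: X, retry: X}, more: send[Int].X}, data: select{more: send[Unit].recv[Str].end, done: send[Str].select{err: X, more: end, ok: X}}}

μX → μX  (μ self-dual)
  select{err,data} → offer{err,data}  (select→offer)
    • err:
      send[Bool] → recv[Bool]
        offer{data,err,more} → select{data,err,more}  (offer→select)
          • data:
            recv[Unit] → send[Unit]
              dual(end) = end
          • err:
            offer{done,data,retry} → select{done,data,retry}  (offer→select)
              • done:
                dual(end) = end
              • data:
                dual(X) = X
              • retry:
                dual(X) = X
          • more:
            recv[Int] → send[Int]
              dual(X) = X
    • data:
      offer{more,done} → select{more,done}  (offer→select)
        • more:
          recv[Unit] → send[Unit]
            send[Str] → recv[Str]
              dual(end) = end
        • done:
          recv[Str] → send[Str]
            offer{err,more,ok} → select{err,more,ok}  (offer→select)
              • err:
                dual(X) = X
              • more:
                dual(end) = end
              • ok:
                dual(X) = X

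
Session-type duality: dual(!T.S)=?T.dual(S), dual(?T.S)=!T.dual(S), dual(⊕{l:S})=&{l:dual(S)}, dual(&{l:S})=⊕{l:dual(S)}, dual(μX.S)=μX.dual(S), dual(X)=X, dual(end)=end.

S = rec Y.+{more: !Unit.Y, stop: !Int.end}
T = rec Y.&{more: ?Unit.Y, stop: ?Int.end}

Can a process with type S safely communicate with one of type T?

YES

rec Y vs rec Y  match (μ self-dual)
  +{more,stop} vs &{more,stop}  match same labels
    case more:
      !Unit vs ?Unit  match
        Y vs Y  match
    case stop:
      !Int vs ?Int  match
        end vs end  match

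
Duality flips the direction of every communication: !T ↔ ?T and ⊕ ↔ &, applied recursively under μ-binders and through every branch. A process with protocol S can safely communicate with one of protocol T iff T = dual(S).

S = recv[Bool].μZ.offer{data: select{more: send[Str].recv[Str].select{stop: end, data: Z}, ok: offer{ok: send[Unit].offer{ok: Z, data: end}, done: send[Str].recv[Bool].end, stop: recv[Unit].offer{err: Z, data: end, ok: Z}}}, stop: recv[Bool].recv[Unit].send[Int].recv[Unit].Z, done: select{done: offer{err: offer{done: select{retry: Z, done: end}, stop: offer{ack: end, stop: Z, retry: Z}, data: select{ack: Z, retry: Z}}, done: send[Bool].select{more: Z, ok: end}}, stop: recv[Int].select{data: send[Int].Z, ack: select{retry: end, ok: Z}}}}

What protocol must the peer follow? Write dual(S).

recv[Bool] ↦ send[Bool]
  μZ ↦ μZ  (rec unchanged)
    offer{data,stop,done} ↦ select{data,stop,done}  (&→⊕)
      [data]
        select{more,ok} ↦ offer{more,ok}  (internal→external)
          [more]
            send[Str] ↦ recv[Str]
              recv[Str] ↦ send[Str]
                select{stop,data} ↦ offer{stop,data}  (internal→external)
                  [stop]
                    dual(end) = end
                  [data]
                    dual(Z) = Z
          [ok]
            offer{ok,done,stop} ↦ select{ok,done,stop}  (&→⊕)
              [ok]
                send[Unit] ↦ recv[Unit]
                  offer{ok,data} ↦ select{ok,data}  (&→⊕)
                    [ok]
                      dual(Z) = Z
                    [data]
                      dual(end) = end
              [done]
                send[Str] ↦ recv[Str]
                  recv[Bool] ↦ send[Bool]
                    dual(end) = end
              [stop]
                recv[Unit] ↦ send[Unit]
                  offer{err,data,ok} ↦ select{err,data,ok}  (&→⊕)
                    [err]
                      dual(Z) = Z
                    [data]
                      dual(end) = end
                    [ok]
                      dual(Z) = Z
      [stop]
        recv[Bool] ↦ send[Bool]
          recv[Unit] ↦ send[Unit]
            send[Int] ↦ recv[Int]
              recv[Unit] ↦ send[Unit]
                dual(Z) = Z
      [done]
        select{done,stop} ↦ offer{done,stop}  (internal→external)
          [done]
            offer{err,done} ↦ select{err,done}  (&→⊕)
              [err]
                offer{done,stop,data} ↦ select{done,stop,data}  (&→⊕)
                  [done]
                    select{retry,done} ↦ offer{retry,done}  (internal→external)
                      [retry]
                        dual(Z) = Z
                      [done]
                        dual(end) = end
                  [stop]
                    offer{ack,stop,retry} ↦ select{ack,stop,retry}  (&→⊕)
                      [ack]
                        dual(end) = end
                      [stop]
                        dual(Z) = Z
                      [retry]
                        dual(Z) = Z
                  [data]
                    select{ack,retry} ↦ offer{ack,retry}  (internal→external)
                      [ack]
                        dual(Z) = Z
                      [retry]
                        dual(Z) = Z
              [done]
                send[Bool] ↦ recv[Bool]
                  select{more,ok} ↦ offer{more,ok}  (internal→external)
                    [more]
                      dual(Z) = Z
                    [ok]
                      dual(end) = end
          [stop]
            recv[Int] ↦ send[Int]
              select{data,ack} ↦ offer{data,ack}  (internal→external)
                [data]
                  send[Int] ↦ recv[Int]
                    dual(Z) = Z
                [ack]
                  select{retry,ok} ↦ offer{retry,ok}  (internal→external)
                    [retry]
                      dual(end) = end
                    [ok]
                      dual(Z) = Z

send[Bool].μZ.select{data: offer{more: recv[Str].send[Str].offer{stop: end, data: Z}, ok: select{ok: recv[Unit].select{ok: Z, data: end}, done: recv[Str].send[Bool].end, stop: send[Unit].select{err: Z, data: end, ok: Z}}}, stop: send[Bool].send[Unit].recv[Int].send[Unit].Z, done: offer{done: select{err: select{done: offer{retry: Z, done: end}, stop: select{ack: end, stop: Z, retry: Z}, data: offer{ack: Z, retry: Z}}, done: recv[Bool].offer{more: Z, ok: end}}, stop: send[Int].offer{data: recv[Int].Z, ack: offer{retry: end, ok: Z}}}}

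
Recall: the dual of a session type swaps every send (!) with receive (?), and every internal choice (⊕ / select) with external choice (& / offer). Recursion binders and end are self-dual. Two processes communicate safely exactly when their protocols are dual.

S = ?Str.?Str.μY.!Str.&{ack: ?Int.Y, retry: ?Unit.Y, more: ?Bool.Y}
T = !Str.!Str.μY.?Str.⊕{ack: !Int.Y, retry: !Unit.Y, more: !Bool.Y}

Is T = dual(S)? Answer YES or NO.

?Str | !Str  ✓
  ?Str | !Str  ✓
    μY | μY  ✓ (rec unchanged)
      !Str | ?Str  ✓
        &{ack,retry,more} | ⊕{ack,retry,more}  ✓ label sets agree
          • ack:
            ?Int | !Int  ✓
              Y | Y  ✓
          • retry:
            ?Unit | !Unit  ✓
              Y | Y  ✓
          • more:
            ?Bool | !Bool  ✓
              Y | Y  ✓

YES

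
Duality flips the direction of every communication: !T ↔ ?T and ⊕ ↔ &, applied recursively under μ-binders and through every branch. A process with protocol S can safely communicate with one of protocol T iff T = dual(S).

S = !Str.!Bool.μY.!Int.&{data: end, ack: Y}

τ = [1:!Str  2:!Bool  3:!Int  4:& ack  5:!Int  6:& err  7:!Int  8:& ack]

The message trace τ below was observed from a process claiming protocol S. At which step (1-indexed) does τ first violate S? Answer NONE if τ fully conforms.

6

step 1: !Str  ✓  residual = !Bool.μY.…
step 2: !Bool  ✓  residual = μY.…
step 3: !Int  ✓  residual = &{data: end, ack: μY.…}
step 4: & ack  ✓  residual = μY.…
step 5: !Int  ✓  residual = &{data: end, ack: μY.…}
step 6: got & err, protocol expects & data or & ack  ✗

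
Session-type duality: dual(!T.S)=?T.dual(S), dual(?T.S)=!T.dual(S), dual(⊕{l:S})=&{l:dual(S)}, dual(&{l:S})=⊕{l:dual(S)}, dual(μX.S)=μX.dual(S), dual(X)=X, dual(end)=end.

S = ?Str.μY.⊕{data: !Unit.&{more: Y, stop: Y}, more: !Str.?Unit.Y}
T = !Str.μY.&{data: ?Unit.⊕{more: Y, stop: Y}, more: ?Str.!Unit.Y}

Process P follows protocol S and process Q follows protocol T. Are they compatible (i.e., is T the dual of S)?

?Str vs !Str  ✓
  μY vs μY  ✓ (μ self-dual)
    ⊕{data,more} vs &{data,more}  ✓ labels match
      case data:
        !Unit vs ?Unit  ✓
          &{more,stop} vs ⊕{more,stop}  ✓ labels match
            case more:
              Y vs Y  ✓
            case stop:
              Y vs Y  ✓
      case more:
        !Str vs ?Str  ✓
          ?Unit vs !Unit  ✓
            Y vs Y  ✓

YES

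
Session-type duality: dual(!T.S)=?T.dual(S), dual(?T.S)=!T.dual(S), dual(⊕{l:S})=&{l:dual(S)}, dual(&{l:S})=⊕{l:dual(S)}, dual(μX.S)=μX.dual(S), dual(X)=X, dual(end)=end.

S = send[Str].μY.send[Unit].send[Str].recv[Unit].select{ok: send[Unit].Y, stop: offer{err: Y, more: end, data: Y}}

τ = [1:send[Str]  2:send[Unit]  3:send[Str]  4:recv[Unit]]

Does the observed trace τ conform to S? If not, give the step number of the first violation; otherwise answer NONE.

NONE

[1] send[Str]  match  cont: μY.…
[2] send[Unit]  match  cont: send[Str].recv[Unit].select{ok: send[Unit].μY.…, stop: offer{err: μY.…, more: end, data: μY.…}}
[3] send[Str]  match  cont: recv[Unit].select{ok: send[Unit].μY.…, stop: offer{err: μY.…, more: end, data: μY.…}}
[4] recv[Unit]  match  cont: select{ok: send[Unit].μY.…, stop: offer{err: μY.…, more: end, data: μY.…}}
trace exhausted — no violation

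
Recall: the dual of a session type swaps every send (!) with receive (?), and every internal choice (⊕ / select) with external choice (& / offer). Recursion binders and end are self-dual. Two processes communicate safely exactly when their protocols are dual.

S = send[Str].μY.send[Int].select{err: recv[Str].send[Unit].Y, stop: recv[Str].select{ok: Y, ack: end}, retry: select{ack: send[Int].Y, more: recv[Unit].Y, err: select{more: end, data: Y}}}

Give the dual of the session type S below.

send[Str] → recv[Str]
  μY → μY  (μ self-dual)
    send[Int] → recv[Int]
      select{err,stop,retry} → offer{err,stop,retry}  (select→offer)
        • err:
          recv[Str] → send[Str]
            send[Unit] → recv[Unit]
              Y self-dual
        • stop:
          recv[Str] → send[Str]
            select{ok,ack} → offer{ok,ack}  (select→offer)
              • ok:
                Y self-dual
              • ack:
                end self-dual
        • retry:
          select{ack,more,err} → offer{ack,more,err}  (select→offer)
            • ack:
              send[Int] → recv[Int]
                Y self-dual
            • more:
              recv[Unit] → send[Unit]
                Y self-dual
            • err:
              select{more,data} → offer{more,data}  (select→offer)
                • more:
                  end self-dual
                • data:
                  Y self-dual

recv[Str].μY.recv[Int].offer{err: send[Str].recv[Unit].Y, stop: send[Str].offer{ok: Y, ack: end}, retry: offer{ack: recv[Int].Y, more: send[Unit].Y, err: offer{more: end, data: Y}}}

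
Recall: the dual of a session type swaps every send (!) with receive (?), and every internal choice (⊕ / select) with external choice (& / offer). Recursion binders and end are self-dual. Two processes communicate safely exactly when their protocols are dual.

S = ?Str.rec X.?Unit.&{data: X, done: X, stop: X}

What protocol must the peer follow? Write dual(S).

?Str → !Str
  rec X → rec X  (binder kept)
    ?Unit → !Unit
      &{data,done,stop} → +{data,done,stop}  (offer→select)
        [data]
          X ↦ X
        [done]
          X ↦ X
        [stop]
          X ↦ X

!Str.rec X.!Unit.+{data: X, done: X, stop: X}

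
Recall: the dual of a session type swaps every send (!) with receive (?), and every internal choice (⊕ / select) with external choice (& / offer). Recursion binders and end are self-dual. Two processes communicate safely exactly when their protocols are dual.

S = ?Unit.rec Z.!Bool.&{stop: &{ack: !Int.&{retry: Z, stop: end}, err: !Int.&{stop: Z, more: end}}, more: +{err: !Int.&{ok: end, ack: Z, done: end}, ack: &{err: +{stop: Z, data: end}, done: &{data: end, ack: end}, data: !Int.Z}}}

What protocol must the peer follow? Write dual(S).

?Unit ↦ !Unit
  rec Z ↦ rec Z  (binder kept)
    !Bool ↦ ?Bool
      &{stop,more} ↦ +{stop,more}  (&→⊕)
        case stop:
          &{ack,err} ↦ +{ack,err}  (&→⊕)
            case ack:
              !Int ↦ ?Int
                &{retry,stop} ↦ +{retry,stop}  (&→⊕)
                  case retry:
                    dual(Z) = Z
                  case stop:
                    dual(end) = end
            case err:
              !Int ↦ ?Int
                &{stop,more} ↦ +{stop,more}  (&→⊕)
                  case stop:
                    dual(Z) = Z
                  case more:
                    dual(end) = end
        case more:
          +{err,ack} ↦ &{err,ack}  (⊕→&)
            case err:
              !Int ↦ ?Int
                &{ok,ack,done} ↦ +{ok,ack,done}  (&→⊕)
                  case ok:
                    dual(end) = end
                  case ack:
                    dual(Z) = Z
                  case done:
                    dual(end) = end
            case ack:
              &{err,done,data} ↦ +{err,done,data}  (&→⊕)
                case err:
                  +{stop,data} ↦ &{stop,data}  (⊕→&)
                    case stop:
                      dual(Z) = Z
                    case data:
                      dual(end) = end
                case done:
                  &{data,ack} ↦ +{data,ack}  (&→⊕)
                    case data:
                      dual(end) = end
                    case ack:
                      dual(end) = end
                case data:
                  !Int ↦ ?Int
                    dual(Z) = Z

!Unit.rec Z.?Bool.+{stop: +{ack: ?Int.+{retry: Z, stop: end}, err: ?Int.+{stop: Z, more: end}}, more: &{err: ?Int.+{ok: end, ack: Z, done: end}, ack: +{err: &{stop: Z, data: end}, done: +{data: end, ack: end}, data: ?Int.Z}}}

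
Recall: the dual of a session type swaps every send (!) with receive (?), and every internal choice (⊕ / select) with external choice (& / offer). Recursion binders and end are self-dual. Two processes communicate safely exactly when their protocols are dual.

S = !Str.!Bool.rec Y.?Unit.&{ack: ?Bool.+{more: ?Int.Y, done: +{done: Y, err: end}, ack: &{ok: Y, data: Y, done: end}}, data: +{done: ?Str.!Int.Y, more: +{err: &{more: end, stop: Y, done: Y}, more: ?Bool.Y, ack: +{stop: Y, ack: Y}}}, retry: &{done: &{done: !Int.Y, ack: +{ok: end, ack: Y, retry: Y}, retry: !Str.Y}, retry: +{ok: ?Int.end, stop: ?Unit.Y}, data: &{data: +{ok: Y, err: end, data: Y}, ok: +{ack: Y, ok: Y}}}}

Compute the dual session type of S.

!Str = ?Str
  !Bool = ?Bool
    rec Y = rec Y  (μ self-dual)
      ?Unit = !Unit
        &{ack,data,retry} = +{ack,data,retry}  (offer→select)
          case ack:
            ?Bool = !Bool
              +{more,done,ack} = &{more,done,ack}  (⊕→&)
                case more:
                  ?Int = !Int
                    dual(Y) = Y
                case done:
                  +{done,err} = &{done,err}  (⊕→&)
                    case done:
                      dual(Y) = Y
                    case err:
                      dual(end) = end
                case ack:
                  &{ok,data,done} = +{ok,data,done}  (offer→select)
                    case ok:
                      dual(Y) = Y
                    case data:
                      dual(Y) = Y
                    case done:
                      dual(end) = end
          case data:
            +{done,more} = &{done,more}  (⊕→&)
              case done:
                ?Str = !Str
                  !Int = ?Int
                    dual(Y) = Y
              case more:
                +{err,more,ack} = &{err,more,ack}  (⊕→&)
                  case err:
                    &{more,stop,done} = +{more,stop,done}  (offer→select)
                      case more:
                        dual(end) = end
                      case stop:
                        dual(Y) = Y
                      case done:
                        dual(Y) = Y
                  case more:
                    ?Bool = !Bool
                      dual(Y) = Y
                  case ack:
                    +{stop,ack} = &{stop,ack}  (⊕→&)
                      case stop:
                        dual(Y) = Y
                      case ack:
                        dual(Y) = Y
          case retry:
            &{done,retry,data} = +{done,retry,data}  (offer→select)
              case done:
                &{done,ack,retry} = +{done,ack,retry}  (offer→select)
                  case done:
                    !Int = ?Int
                      dual(Y) = Y
                  case ack:
                    +{ok,ack,retry} = &{ok,ack,retry}  (⊕→&)
                      case ok:
                        dual(end) = end
                      case ack:
                        dual(Y) = Y
                      case retry:
                        dual(Y) = Y
                  case retry:
                    !Str = ?Str
                      dual(Y) = Y
              case retry:
                +{ok,stop} = &{ok,stop}  (⊕→&)
                  case ok:
                    ?Int = !Int
                      dual(end) = end
                  case stop:
                    ?Unit = !Unit
                      dual(Y) = Y
              case data:
                &{data,ok} = +{data,ok}  (offer→select)
                  case data:
                    +{ok,err,data} = &{ok,err,data}  (⊕→&)
                      case ok:
                        dual(Y) = Y
                      case err:
                        dual(end) = end
                      case data:
                        dual(Y) = Y
                  case ok:
                    +{ack,ok} = &{ack,ok}  (⊕→&)
                      case ack:
                        dual(Y) = Y
                      case ok:
                        dual(Y) = Y

?Str.?Bool.rec Y.!Unit.+{ack: !Bool.&{more: !Int.Y, done: &{done: Y, err: end}, ack: +{ok: Y, data: Y, done: end}}, data: &{done: !Str.?Int.Y, more: &{err: +{more: end, stop: Y, done: Y}, more: !Bool.Y, ack: &{stop: Y, ack: Y}}}, retry: +{done: +{done: ?Int.Y, ack: &{ok: end, ack: Y, retry: Y}, retry: ?Str.Y}, retry: &{ok: !Int.end, stop: !Unit.Y}, data: +{data: &{ok: Y, err: end, data: Y}, ok: &{ack: Y, ok: Y}}}}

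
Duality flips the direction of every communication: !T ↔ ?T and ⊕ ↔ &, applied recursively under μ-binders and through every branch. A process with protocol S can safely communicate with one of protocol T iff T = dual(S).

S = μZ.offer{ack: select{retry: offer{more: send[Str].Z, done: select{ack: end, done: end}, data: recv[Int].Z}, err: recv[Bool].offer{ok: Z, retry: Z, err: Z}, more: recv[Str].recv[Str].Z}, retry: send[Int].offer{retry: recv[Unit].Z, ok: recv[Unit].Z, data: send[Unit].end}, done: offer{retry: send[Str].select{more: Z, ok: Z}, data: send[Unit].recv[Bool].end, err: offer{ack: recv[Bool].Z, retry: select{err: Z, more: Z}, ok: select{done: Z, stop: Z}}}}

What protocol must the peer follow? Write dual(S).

μZ.select{ack: offer{retry: select{more: recv[Str].Z, done: offer{ack: end, done: end}, data: send[Int].Z}, err: send[Bool].select{ok: Z, retry: Z, err: Z}, more: send[Str].send[Str].Z}, retry: recv[Int].select{retry: send[Unit].Z, ok: send[Unit].Z, data: recv[Unit].end}, done: select{retry: recv[Str].offer{more: Z, ok: Z}, data: recv[Unit].send[Bool].end, err: select{ack: send[Bool].Z, retry: offer{err: Z, more: Z}, ok: offer{done: Z, stop: Z}}}}

μZ ↦ μZ  (binder kept)
  offer{ack,retry,done} ↦ select{ack,retry,done}  (offer→select)
    [ack]
      select{retry,err,more} ↦ offer{retry,err,more}  (internal→external)
        [retry]
          offer{more,done,data} ↦ select{more,done,data}  (offer→select)
            [more]
              send[Str] ↦ recv[Str]
                Z ↦ Z
            [done]
              select{ack,done} ↦ offer{ack,done}  (internal→external)
                [ack]
                  end ↦ end
                [done]
                  end ↦ end
            [data]
              recv[Int] ↦ send[Int]
                Z ↦ Z
        [err]
          recv[Bool] ↦ send[Bool]
            offer{ok,retry,err} ↦ select{ok,retry,err}  (offer→select)
              [ok]
                Z ↦ Z
              [retry]
                Z ↦ Z
              [err]
                Z ↦ Z
        [more]
          recv[Str] ↦ send[Str]
            recv[Str] ↦ send[Str]
              Z ↦ Z
    [retry]
      send[Int] ↦ recv[Int]
        offer{retry,ok,data} ↦ select{retry,ok,data}  (offer→select)
          [retry]
            recv[Unit] ↦ send[Unit]
              Z ↦ Z
          [ok]
            recv[Unit] ↦ send[Unit]
              Z ↦ Z
          [data]
            send[Unit] ↦ recv[Unit]
              end ↦ end
    [done]
      offer{retry,data,err} ↦ select{retry,data,err}  (offer→select)
        [retry]
          send[Str] ↦ recv[Str]
            select{more,ok} ↦ offer{more,ok}  (internal→external)
              [more]
                Z ↦ Z
              [ok]
                Z ↦ Z
        [data]
          send[Unit] ↦ recv[Unit]
            recv[Bool] ↦ send[Bool]
              end ↦ end
        [err]
          offer{ack,retry,ok} ↦ select{ack,retry,ok}  (offer→select)
            [ack]
              recv[Bool] ↦ send[Bool]
                Z ↦ Z
            [retry]
              select{err,more} ↦ offer{err,more}  (internal→external)
                [err]
                  Z ↦ Z
                [more]
                  Z ↦ Z
            [ok]
              select{done,stop} ↦ offer{done,stop}  (internal→external)
                [done]
                  Z ↦ Z
                [stop]
                  Z ↦ Z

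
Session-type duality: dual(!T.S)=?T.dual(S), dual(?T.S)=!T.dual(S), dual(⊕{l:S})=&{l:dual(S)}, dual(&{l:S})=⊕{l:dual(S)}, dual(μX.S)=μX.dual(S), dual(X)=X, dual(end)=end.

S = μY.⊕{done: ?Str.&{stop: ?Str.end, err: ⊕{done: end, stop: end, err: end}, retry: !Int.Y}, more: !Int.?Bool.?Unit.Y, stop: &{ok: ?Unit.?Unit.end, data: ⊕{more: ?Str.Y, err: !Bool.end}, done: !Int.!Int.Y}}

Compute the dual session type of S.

μY ↦ μY  (rec unchanged)
  ⊕{done,more,stop} ↦ &{done,more,stop}  (⊕→&)
    • done:
      ?Str ↦ !Str
        &{stop,err,retry} ↦ ⊕{stop,err,retry}  (offer→select)
          • stop:
            ?Str ↦ !Str
              dual(end) = end
          • err:
            ⊕{done,stop,err} ↦ &{done,stop,err}  (⊕→&)
              • done:
                dual(end) = end
              • stop:
                dual(end) = end
              • err:
                dual(end) = end
          • retry:
            !Int ↦ ?Int
              dual(Y) = Y
    • more:
      !Int ↦ ?Int
        ?Bool ↦ !Bool
          ?Unit ↦ !Unit
            dual(Y) = Y
    • stop:
      &{ok,data,done} ↦ ⊕{ok,data,done}  (offer→select)
        • ok:
          ?Unit ↦ !Unit
            ?Unit ↦ !Unit
              dual(end) = end
        • data:
          ⊕{more,err} ↦ &{more,err}  (⊕→&)
            • more:
              ?Str ↦ !Str
                dual(Y) = Y
            • err:
              !Bool ↦ ?Bool
                dual(end) = end
        • done:
          !Int ↦ ?Int
            !Int ↦ ?Int
              dual(Y) = Y

μY.&{done: !Str.⊕{stop: !Str.end, err: &{done: end, stop: end, err: end}, retry: ?Int.Y}, more: ?Int.!Bool.!Unit.Y, stop: ⊕{ok: !Unit.!Unit.end, data: &{more: !Str.Y, err: ?Bool.end}, done: ?Int.?Int.Y}}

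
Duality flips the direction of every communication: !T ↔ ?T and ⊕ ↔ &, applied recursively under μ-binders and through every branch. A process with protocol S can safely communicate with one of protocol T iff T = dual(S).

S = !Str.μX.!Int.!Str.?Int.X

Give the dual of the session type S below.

!Str ↦ ?Str
  μX ↦ μX  (binder kept)
    !Int ↦ ?Int
      !Str ↦ ?Str
        ?Int ↦ !Int
          X self-dual

?Str.μX.?Int.?Str.!Int.X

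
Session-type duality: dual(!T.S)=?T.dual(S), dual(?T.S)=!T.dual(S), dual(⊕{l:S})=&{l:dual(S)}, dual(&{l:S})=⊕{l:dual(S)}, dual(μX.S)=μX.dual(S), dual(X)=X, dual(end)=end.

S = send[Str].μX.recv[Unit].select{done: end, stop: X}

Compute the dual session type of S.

send[Str] ↦ recv[Str]
  μX ↦ μX  (binder kept)
    recv[Unit] ↦ send[Unit]
      select{done,stop} ↦ offer{done,stop}  (⊕→&)
        • done:
          end ↦ end
        • stop:
          X ↦ X

recv[Str].μX.send[Unit].offer{done: end, stop: X}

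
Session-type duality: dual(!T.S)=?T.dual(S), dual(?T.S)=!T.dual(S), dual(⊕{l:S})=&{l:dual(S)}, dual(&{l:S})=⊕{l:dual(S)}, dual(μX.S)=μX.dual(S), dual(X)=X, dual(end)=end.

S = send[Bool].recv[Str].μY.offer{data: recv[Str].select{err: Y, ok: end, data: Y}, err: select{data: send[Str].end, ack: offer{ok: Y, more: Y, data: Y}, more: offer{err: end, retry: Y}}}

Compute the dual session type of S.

recv[Bool].send[Str].μY.select{data: send[Str].offer{err: Y, ok: end, data: Y}, err: offer{data: recv[Str].end, ack: select{ok: Y, more: Y, data: Y}, more: select{err: end, retry: Y}}}

send[Bool] = recv[Bool]
  recv[Str] = send[Str]
    μY = μY  (rec unchanged)
      offer{data,err} = select{data,err}  (&→⊕)
        [data]
          recv[Str] = send[Str]
            select{err,ok,data} = offer{err,ok,data}  (⊕→&)
              [err]
                Y ↦ Y
              [ok]
                end ↦ end
              [data]
                Y ↦ Y
        [err]
          select{data,ack,more} = offer{data,ack,more}  (⊕→&)
            [data]
              send[Str] = recv[Str]
                end ↦ end
            [ack]
              offer{ok,more,data} = select{ok,more,data}  (&→⊕)
                [ok]
                  Y ↦ Y
                [more]
                  Y ↦ Y
                [data]
                  Y ↦ Y
            [more]
              offer{err,retry} = select{err,retry}  (&→⊕)
                [err]
                  end ↦ end
                [retry]
                  Y ↦ Y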